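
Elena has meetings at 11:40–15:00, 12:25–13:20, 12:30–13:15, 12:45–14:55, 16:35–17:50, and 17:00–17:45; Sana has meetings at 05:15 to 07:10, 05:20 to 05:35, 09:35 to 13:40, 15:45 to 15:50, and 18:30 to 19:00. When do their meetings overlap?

First set merges to 11:40–15:00, 16:35–17:50.
Second set merges to 05:15–07:10, 09:35–13:40, 15:45–15:50, 18:30–19:00.
11:40–15:00 overlaps B on 11:40–13:40.
16:35–17:50 falls entirely outside B.

11:40–13:40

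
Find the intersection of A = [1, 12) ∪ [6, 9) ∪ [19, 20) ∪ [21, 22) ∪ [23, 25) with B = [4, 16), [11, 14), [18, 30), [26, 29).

First set merges to [1, 12), [19, 20), [21, 22), [23, 25).
Second set merges to [4, 16), [18, 30).
[1, 12) meets the second set on [4, 12).
[19, 20) meets the second set on [19, 20).
[21, 22) meets the second set on [21, 22).
[23, 25) meets the second set on [23, 25).

[4, 12) ∪ [19, 20) ∪ [21, 22) ∪ [23, 25)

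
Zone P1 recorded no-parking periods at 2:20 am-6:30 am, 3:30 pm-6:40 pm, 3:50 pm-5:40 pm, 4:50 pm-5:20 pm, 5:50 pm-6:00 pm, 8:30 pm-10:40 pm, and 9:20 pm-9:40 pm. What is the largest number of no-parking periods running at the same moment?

At 4:50 pm, 3 of the intervals are simultaneously active.
No point has more.

3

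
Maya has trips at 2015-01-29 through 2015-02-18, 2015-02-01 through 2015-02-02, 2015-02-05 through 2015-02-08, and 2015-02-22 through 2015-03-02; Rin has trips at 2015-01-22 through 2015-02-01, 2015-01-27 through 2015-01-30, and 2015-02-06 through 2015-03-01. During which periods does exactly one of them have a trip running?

A, merged: 2015-01-29 through 2015-02-18, 2015-02-22 through 2015-03-02.
B, merged: 2015-01-22 through 2015-02-01, 2015-02-06 through 2015-03-01.
A \ B = 2015-02-02 through 2015-02-05, 2015-03-02 through 2015-03-02.
B \ A = 2015-01-22 through 2015-01-28, 2015-02-19 through 2015-02-21.
Union of the two gives the symmetric difference.

2015-01-22 through 2015-01-28, 2015-02-02 through 2015-02-05, 2015-02-19 through 2015-02-21, 2015-03-02 through 2015-03-02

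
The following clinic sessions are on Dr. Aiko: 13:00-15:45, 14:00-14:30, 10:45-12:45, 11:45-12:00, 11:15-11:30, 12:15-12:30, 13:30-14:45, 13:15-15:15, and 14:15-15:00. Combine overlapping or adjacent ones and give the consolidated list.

10:45–12:45, 13:00–15:45

Sort by start: 10:45–12:45, 11:15–11:30, 11:45–12:00, 12:15–12:30, 13:00–15:45, 13:15–15:15, 13:30–14:45, 14:00–14:30, 14:15–15:00.
11:15–11:30 overlaps/touches 10:45–12:45 → extend to 10:45–12:45.
11:45–12:00 overlaps/touches 10:45–12:45 → extend to 10:45–12:45.
12:15–12:30 overlaps/touches 10:45–12:45 → extend to 10:45–12:45.
13:00–15:45 is disjoint → start new block.
13:15–15:15 overlaps/touches 13:00–15:45 → extend to 13:00–15:45.
13:30–14:45 overlaps/touches 13:00–15:45 → extend to 13:00–15:45.
14:00–14:30 overlaps/touches 13:00–15:45 → extend to 13:00–15:45.
14:15–15:00 overlaps/touches 13:00–15:45 → extend to 13:00–15:45.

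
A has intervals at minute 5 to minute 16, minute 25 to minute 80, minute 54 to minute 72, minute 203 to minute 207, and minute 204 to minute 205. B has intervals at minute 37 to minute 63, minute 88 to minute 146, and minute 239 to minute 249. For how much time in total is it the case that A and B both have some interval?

Merge the first list: minute 5 to minute 16, minute 25 to minute 80, minute 203 to minute 207.
A ∩ B = minute 37 to minute 63.
Total: 26 minutes.

26 minutes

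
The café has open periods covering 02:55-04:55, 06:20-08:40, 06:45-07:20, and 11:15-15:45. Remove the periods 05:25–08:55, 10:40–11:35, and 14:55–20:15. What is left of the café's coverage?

Merge the first list: 02:55–04:55, 06:20–08:40, 11:15–15:45.
02:55–04:55: no B overlap → unchanged.
06:20–08:40: fully covered by B → removed.
11:15–15:45 minus B → 11:35–14:55.

02:55–04:55, 11:35–14:55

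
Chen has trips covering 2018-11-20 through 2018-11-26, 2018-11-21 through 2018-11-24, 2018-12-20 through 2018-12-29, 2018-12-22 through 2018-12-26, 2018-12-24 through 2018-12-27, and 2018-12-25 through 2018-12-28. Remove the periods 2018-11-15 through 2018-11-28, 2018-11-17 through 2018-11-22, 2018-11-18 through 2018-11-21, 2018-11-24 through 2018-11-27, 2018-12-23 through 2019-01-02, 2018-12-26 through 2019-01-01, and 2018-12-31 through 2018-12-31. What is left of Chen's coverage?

2018-12-20 through 2018-12-22

First set merges to 2018-11-20 through 2018-11-26, 2018-12-20 through 2018-12-29.
Second set merges to 2018-11-15 through 2018-11-28, 2018-12-23 through 2019-01-02.
2018-11-20 through 2018-11-26: entirely removed.
2018-12-20 through 2018-12-29 \ B = 2018-12-20 through 2018-12-22.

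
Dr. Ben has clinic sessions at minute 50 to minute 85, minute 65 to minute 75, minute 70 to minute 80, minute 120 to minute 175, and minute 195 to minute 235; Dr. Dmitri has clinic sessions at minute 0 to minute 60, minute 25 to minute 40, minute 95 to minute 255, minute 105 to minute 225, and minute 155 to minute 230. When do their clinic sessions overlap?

First set merges to minute 50 to minute 85, minute 120 to minute 175, minute 195 to minute 235.
Second set merges to minute 0 to minute 60, minute 95 to minute 255.
minute 50 to minute 85 meets the second set on minute 50 to minute 60.
minute 120 to minute 175 meets the second set on minute 120 to minute 175.
minute 195 to minute 235 meets the second set on minute 195 to minute 235.

minute 50 to minute 60, minute 120 to minute 175, minute 195 to minute 235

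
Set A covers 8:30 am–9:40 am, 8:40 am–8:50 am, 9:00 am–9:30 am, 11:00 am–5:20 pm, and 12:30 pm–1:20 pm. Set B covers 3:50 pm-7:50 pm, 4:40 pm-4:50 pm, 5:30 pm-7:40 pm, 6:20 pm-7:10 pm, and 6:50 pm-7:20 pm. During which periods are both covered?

3:50 pm-5:20 pm

A, merged: 8:30 am-9:40 am, 11:00 am-5:20 pm.
B, merged: 3:50 pm-7:50 pm.
8:30 am-9:40 am: no overlap with the second set.
11:00 am-5:20 pm meets the second set on 3:50 pm-5:20 pm.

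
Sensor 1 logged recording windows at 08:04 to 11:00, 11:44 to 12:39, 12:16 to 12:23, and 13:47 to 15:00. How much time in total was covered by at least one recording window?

Merged: 08:04–11:00, 11:44–12:39, 13:47–15:00.
Lengths: 2 h 56 min + 55 min + 1 h 13 min = 5 h 4 min.

5 h 4 min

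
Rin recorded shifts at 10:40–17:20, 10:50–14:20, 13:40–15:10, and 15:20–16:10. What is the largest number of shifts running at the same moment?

Sweep endpoints in order; track running count of active intervals.
Peak of 3 reached at 13:40.

3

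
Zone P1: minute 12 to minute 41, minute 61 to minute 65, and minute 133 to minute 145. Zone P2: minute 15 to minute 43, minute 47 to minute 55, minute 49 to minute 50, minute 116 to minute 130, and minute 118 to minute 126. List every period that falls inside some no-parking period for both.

Merge the second list: minute 15 to minute 43, minute 47 to minute 55, minute 116 to minute 130.
minute 12 to minute 41 overlaps B on minute 15 to minute 41.
minute 61 to minute 65 falls entirely outside B.
minute 133 to minute 145 falls entirely outside B.

minute 15 to minute 41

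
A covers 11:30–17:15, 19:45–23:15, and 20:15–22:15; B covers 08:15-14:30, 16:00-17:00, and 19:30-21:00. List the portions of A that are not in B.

A, merged: 11:30–17:15, 19:45–23:15.
11:30–17:15 \ B = 14:30–16:00, 17:00–17:15.
19:45–23:15 \ B = 21:00–23:15.

14:30–16:00, 17:00–17:15, 21:00–23:15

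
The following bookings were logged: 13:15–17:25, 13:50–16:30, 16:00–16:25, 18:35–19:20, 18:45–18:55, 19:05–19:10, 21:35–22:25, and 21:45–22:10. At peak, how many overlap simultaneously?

At 16:00, 3 of the intervals are simultaneously active.
No point has more.

3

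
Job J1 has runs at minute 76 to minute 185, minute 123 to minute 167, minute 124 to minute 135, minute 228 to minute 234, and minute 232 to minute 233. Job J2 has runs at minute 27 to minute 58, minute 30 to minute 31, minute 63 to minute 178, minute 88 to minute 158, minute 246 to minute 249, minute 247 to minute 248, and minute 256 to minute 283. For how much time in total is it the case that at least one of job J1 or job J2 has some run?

189 minutes

A, merged: minute 76 to minute 185, minute 228 to minute 234.
B, merged: minute 27 to minute 58, minute 63 to minute 178, minute 246 to minute 249, minute 256 to minute 283.
A ∪ B = minute 27 to minute 58, minute 63 to minute 185, minute 228 to minute 234, minute 246 to minute 249, minute 256 to minute 283.
Total: 31 minutes + 122 minutes + 6 minutes + 3 minutes + 27 minutes = 189 minutes.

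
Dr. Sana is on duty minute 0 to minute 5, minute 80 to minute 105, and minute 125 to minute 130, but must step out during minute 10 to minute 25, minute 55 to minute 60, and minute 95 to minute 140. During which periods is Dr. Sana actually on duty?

minute 0 to minute 5 is untouched.
minute 80 to minute 105 with B removed leaves minute 80 to minute 95.
minute 125 to minute 130 lies entirely inside B → drops out.

minute 0 to minute 5, minute 80 to minute 95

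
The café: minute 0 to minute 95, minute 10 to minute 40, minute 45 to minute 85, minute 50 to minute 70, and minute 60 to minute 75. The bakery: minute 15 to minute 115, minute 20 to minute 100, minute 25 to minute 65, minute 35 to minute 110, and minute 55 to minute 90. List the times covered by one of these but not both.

minute 0 to minute 15, minute 95 to minute 115

A, merged: minute 0 to minute 95.
B, merged: minute 15 to minute 115.
A \ B = minute 0 to minute 15.
B \ A = minute 95 to minute 115.
Union of the two gives the symmetric difference.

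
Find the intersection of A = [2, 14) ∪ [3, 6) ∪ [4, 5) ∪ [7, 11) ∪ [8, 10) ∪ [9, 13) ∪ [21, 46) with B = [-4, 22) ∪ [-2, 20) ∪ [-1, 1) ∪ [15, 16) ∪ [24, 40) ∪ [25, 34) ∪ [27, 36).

[2, 14) ∪ [21, 22) ∪ [24, 40)

Merge the first list: [2, 14), [21, 46).
Merge the second list: [-4, 22), [24, 40).
[2, 14) ∩ B → [2, 14).
[21, 46) ∩ B → [21, 22), [24, 40).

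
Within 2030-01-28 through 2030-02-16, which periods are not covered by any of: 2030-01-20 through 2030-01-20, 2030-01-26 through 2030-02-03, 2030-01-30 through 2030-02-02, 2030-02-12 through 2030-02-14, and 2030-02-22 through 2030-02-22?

The merged coverage is 2030-01-20 through 2030-01-20, 2030-01-26 through 2030-02-03, 2030-02-12 through 2030-02-14, 2030-02-22 through 2030-02-22.
Gaps within 2030-01-28 through 2030-02-16: 2030-02-04 through 2030-02-11, 2030-02-15 through 2030-02-16.

2030-02-04 through 2030-02-11, 2030-02-15 through 2030-02-16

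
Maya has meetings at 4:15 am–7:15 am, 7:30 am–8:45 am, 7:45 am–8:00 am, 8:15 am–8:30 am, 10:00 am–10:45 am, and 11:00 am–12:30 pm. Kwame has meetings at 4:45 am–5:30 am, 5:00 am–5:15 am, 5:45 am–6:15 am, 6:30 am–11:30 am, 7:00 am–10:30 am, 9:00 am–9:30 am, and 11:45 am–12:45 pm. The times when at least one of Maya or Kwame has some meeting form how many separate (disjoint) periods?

First set merges to 4:15 am–7:15 am, 7:30 am–8:45 am, 10:00 am–10:45 am, 11:00 am–12:30 pm.
Second set merges to 4:45 am–5:30 am, 5:45 am–6:15 am, 6:30 am–11:30 am, 11:45 am–12:45 pm.
A ∪ B = 4:15 am–12:45 pm.
That is 1 disjoint piece.

1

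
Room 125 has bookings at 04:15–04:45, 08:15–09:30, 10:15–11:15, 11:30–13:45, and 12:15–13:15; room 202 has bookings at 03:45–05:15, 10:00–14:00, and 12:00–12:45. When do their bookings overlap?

04:15-04:45, 10:15-11:15, 11:30-13:45

A, merged: 04:15-04:45, 08:15-09:30, 10:15-11:15, 11:30-13:45.
B, merged: 03:45-05:15, 10:00-14:00.
04:15-04:45 ∩ B → 04:15-04:45.
08:15-09:30 meets no B interval.
10:15-11:15 ∩ B → 10:15-11:15.
11:30-13:45 ∩ B → 11:30-13:45.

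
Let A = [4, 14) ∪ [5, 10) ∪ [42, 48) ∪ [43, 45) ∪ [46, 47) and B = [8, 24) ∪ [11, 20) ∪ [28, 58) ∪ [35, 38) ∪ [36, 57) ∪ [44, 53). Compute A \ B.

Merge the first list: [4, 14), [42, 48).
Merge the second list: [8, 24), [28, 58).
[4, 14) with B removed leaves [4, 8).
[42, 48) lies entirely inside B → drops out.

[4, 8)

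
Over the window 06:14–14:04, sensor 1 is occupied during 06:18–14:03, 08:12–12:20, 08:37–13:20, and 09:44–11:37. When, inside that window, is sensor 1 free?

Covered (merged): 06:18–14:03.
Uncovered inside 06:14–14:04: 06:14–06:18, 14:03–14:04.

06:14–06:18, 14:03–14:04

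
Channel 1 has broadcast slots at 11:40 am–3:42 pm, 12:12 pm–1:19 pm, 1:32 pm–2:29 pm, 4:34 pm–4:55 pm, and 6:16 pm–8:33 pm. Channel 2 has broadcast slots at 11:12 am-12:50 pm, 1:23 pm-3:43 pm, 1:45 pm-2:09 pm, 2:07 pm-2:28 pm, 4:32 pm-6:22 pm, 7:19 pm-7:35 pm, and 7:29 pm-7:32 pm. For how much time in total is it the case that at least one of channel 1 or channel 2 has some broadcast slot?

8 h 32 min

Merge the first list: 11:40 am-3:42 pm, 4:34 pm-4:55 pm, 6:16 pm-8:33 pm.
Merge the second list: 11:12 am-12:50 pm, 1:23 pm-3:43 pm, 4:32 pm-6:22 pm, 7:19 pm-7:35 pm.
A ∪ B = 11:12 am-3:43 pm, 4:32 pm-8:33 pm.
Total: 4 h 31 min + 4 h 1 min = 8 h 32 min.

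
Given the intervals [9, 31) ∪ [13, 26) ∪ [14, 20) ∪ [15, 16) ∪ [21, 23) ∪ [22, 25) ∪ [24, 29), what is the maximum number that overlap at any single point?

At 15, 4 of the intervals are simultaneously active.
No point has more.

4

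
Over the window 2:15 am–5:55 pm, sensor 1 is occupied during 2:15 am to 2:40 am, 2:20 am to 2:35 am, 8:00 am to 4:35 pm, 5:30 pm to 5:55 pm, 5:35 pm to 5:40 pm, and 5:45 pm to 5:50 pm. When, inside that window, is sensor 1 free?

2:40 am–8:00 am, 4:35 pm–5:30 pm

After merging, the occupied span is 2:15 am–2:40 am, 8:00 am–4:35 pm, 5:30 pm–5:55 pm.
Complement within 2:15 am–5:55 pm: 2:40 am–8:00 am, 4:35 pm–5:30 pm.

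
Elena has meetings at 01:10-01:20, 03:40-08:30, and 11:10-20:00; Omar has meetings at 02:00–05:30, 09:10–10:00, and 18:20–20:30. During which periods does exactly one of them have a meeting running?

01:10–01:20, 02:00–03:40, 05:30–08:30, 09:10–10:00, 11:10–18:20, 20:00–20:30

A but not B: 01:10–01:20, 05:30–08:30, 11:10–18:20.
B but not A: 02:00–03:40, 09:10–10:00, 20:00–20:30.
Combining gives A △ B.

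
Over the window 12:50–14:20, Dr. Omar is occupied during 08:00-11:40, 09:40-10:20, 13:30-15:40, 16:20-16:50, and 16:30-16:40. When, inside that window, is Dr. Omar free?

Covered (merged): 08:00–11:40, 13:30–15:40, 16:20–16:50.
Uncovered inside 12:50–14:20: 12:50–13:30.

12:50–13:30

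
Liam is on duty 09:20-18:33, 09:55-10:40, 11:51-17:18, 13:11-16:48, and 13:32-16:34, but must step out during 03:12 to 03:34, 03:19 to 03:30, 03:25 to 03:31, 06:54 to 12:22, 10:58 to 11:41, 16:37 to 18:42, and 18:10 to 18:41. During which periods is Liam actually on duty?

12:22-16:37

First set merges to 09:20-18:33.
Second set merges to 03:12-03:34, 06:54-12:22, 16:37-18:42.
09:20-18:33 \ B = 12:22-16:37.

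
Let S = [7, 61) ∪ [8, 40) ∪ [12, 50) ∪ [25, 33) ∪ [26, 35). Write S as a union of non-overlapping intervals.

[7, 61)

[8, 40) overlaps/touches [7, 61) → extend to [7, 61).
[12, 50) overlaps/touches [7, 61) → extend to [7, 61).
[25, 33) overlaps/touches [7, 61) → extend to [7, 61).
[26, 35) overlaps/touches [7, 61) → extend to [7, 61).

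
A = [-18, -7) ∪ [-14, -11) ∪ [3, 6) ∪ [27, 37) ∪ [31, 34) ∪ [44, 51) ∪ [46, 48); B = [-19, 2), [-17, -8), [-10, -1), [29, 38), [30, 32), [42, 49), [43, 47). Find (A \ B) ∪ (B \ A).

[-19, -18) ∪ [-7, 2) ∪ [3, 6) ∪ [27, 29) ∪ [37, 38) ∪ [42, 44) ∪ [49, 51)

First set merges to [-18, -7), [3, 6), [27, 37), [44, 51).
Second set merges to [-19, 2), [29, 38), [42, 49).
A \ B = [3, 6), [27, 29), [49, 51).
B \ A = [-19, -18), [-7, 2), [37, 38), [42, 44).
Union of the two gives the symmetric difference.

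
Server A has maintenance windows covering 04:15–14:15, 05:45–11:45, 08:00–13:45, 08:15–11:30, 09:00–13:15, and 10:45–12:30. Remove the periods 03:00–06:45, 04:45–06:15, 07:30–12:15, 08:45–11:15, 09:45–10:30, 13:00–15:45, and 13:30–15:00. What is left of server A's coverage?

A, merged: 04:15-14:15.
B, merged: 03:00-06:45, 07:30-12:15, 13:00-15:45.
04:15-14:15 \ B = 06:45-07:30, 12:15-13:00.

06:45-07:30, 12:15-13:00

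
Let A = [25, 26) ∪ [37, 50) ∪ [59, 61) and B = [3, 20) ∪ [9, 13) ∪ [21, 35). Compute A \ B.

Second set merges to [3, 20), [21, 35).
[25, 26) lies entirely inside B → drops out.
[37, 50) is untouched.
[59, 61) is untouched.

[37, 50) ∪ [59, 61)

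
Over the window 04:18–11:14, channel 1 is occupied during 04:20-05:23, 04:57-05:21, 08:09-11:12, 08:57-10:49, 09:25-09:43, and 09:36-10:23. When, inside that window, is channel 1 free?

04:18–04:20, 05:23–08:09, 11:12–11:14

After merging, the occupied span is 04:20–05:23, 08:09–11:12.
Complement within 04:18–11:14: 04:18–04:20, 05:23–08:09, 11:12–11:14.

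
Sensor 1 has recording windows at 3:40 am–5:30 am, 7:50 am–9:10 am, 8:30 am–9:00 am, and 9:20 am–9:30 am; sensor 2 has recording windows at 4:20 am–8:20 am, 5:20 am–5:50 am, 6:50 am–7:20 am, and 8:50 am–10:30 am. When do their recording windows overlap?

Merge the first list: 3:40 am–5:30 am, 7:50 am–9:10 am, 9:20 am–9:30 am.
Merge the second list: 4:20 am–8:20 am, 8:50 am–10:30 am.
3:40 am–5:30 am meets the second set on 4:20 am–5:30 am.
7:50 am–9:10 am meets the second set on 7:50 am–8:20 am, 8:50 am–9:10 am.
9:20 am–9:30 am meets the second set on 9:20 am–9:30 am.

4:20 am–5:30 am, 7:50 am–8:20 am, 8:50 am–9:10 am, 9:20 am–9:30 am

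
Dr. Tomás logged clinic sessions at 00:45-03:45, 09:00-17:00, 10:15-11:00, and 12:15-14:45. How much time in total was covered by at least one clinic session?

11 h

Merged: 00:45-03:45, 09:00-17:00.
Lengths: 3 h + 8 h = 11 h.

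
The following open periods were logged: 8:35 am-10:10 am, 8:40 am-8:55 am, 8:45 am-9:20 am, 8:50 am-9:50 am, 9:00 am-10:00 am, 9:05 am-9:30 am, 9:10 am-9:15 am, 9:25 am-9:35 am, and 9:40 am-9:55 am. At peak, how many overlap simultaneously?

Sweep endpoints in order; track running count of active intervals.
Peak of 6 reached at 9:10 am.

6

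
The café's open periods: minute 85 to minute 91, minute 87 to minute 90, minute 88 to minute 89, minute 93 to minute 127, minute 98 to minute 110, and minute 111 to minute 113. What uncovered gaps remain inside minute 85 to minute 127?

minute 91 to minute 93

After merging, the occupied span is minute 85 to minute 91, minute 93 to minute 127.
Gaps within minute 85 to minute 127: minute 91 to minute 93.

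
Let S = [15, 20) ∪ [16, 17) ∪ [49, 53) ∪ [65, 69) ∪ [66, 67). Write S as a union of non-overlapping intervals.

[16, 17) overlaps/touches [15, 20) → extend to [15, 20).
[49, 53) is disjoint → start new block.
[65, 69) is disjoint → start new block.
[66, 67) overlaps/touches [65, 69) → extend to [65, 69).

[15, 20) ∪ [49, 53) ∪ [65, 69)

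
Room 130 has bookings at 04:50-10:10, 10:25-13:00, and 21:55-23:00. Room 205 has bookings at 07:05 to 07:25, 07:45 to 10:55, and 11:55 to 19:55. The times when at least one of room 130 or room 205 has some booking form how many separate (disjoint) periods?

A ∪ B = 04:50–19:55, 21:55–23:00.
That is 2 disjoint pieces.

2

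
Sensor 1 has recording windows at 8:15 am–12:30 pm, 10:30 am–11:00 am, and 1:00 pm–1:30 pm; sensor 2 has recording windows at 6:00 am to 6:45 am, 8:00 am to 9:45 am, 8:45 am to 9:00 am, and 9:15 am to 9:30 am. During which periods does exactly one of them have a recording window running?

Merge the first list: 8:15 am–12:30 pm, 1:00 pm–1:30 pm.
Merge the second list: 6:00 am–6:45 am, 8:00 am–9:45 am.
A \ B = 9:45 am–12:30 pm, 1:00 pm–1:30 pm.
B \ A = 6:00 am–6:45 am, 8:00 am–8:15 am.
Union of the two gives the symmetric difference.

6:00 am–6:45 am, 8:00 am–8:15 am, 9:45 am–12:30 pm, 1:00 pm–1:30 pm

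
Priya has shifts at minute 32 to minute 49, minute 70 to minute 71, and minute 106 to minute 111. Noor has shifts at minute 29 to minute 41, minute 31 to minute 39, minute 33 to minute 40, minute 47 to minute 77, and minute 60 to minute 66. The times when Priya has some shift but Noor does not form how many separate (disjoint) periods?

Second set merges to minute 29 to minute 41, minute 47 to minute 77.
A \ B = minute 41 to minute 47, minute 106 to minute 111.
That is 2 disjoint pieces.

2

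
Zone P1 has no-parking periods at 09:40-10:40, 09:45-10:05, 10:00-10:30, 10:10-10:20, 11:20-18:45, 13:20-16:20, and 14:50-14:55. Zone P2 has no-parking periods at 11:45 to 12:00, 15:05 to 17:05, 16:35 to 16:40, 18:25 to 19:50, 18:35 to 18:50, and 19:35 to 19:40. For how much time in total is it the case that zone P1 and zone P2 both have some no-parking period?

Merge the first list: 09:40-10:40, 11:20-18:45.
Merge the second list: 11:45-12:00, 15:05-17:05, 18:25-19:50.
A ∩ B = 11:45-12:00, 15:05-17:05, 18:25-18:45.
Total: 15 min + 2 h + 20 min = 2 h 35 min.

2 h 35 min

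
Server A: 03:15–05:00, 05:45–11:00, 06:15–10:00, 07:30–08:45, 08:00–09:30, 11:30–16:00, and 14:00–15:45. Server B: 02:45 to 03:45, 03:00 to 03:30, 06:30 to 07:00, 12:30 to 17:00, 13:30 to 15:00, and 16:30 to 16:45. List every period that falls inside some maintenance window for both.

03:15–03:45, 06:30–07:00, 12:30–16:00

A, merged: 03:15–05:00, 05:45–11:00, 11:30–16:00.
B, merged: 02:45–03:45, 06:30–07:00, 12:30–17:00.
03:15–05:00 overlaps B on 03:15–03:45.
05:45–11:00 overlaps B on 06:30–07:00.
11:30–16:00 overlaps B on 12:30–16:00.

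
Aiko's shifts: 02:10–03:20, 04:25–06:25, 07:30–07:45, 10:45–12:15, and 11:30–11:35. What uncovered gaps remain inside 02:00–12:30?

Covered (merged): 02:10–03:20, 04:25–06:25, 07:30–07:45, 10:45–12:15.
Gaps within 02:00–12:30: 02:00–02:10, 03:20–04:25, 06:25–07:30, 07:45–10:45, 12:15–12:30.

02:00–02:10, 03:20–04:25, 06:25–07:30, 07:45–10:45, 12:15–12:30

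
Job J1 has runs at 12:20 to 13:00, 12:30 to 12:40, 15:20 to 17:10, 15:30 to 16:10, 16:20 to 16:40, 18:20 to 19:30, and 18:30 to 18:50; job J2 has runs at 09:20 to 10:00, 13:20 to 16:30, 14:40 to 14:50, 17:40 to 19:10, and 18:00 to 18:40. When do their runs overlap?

15:20–16:30, 18:20–19:10

First set merges to 12:20–13:00, 15:20–17:10, 18:20–19:30.
Second set merges to 09:20–10:00, 13:20–16:30, 17:40–19:10.
12:20–13:00 meets no B interval.
15:20–17:10 ∩ B → 15:20–16:30.
18:20–19:30 ∩ B → 18:20–19:10.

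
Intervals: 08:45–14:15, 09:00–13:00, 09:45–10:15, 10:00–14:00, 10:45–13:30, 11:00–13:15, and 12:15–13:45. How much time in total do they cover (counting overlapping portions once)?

5 h 30 min

Merged: 08:45-14:15.
Length: 5 h 30 min.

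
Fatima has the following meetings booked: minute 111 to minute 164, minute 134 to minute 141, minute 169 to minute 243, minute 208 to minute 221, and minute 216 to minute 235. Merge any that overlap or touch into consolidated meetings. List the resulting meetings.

minute 134 to minute 141 overlaps/touches minute 111 to minute 164 → extend to minute 111 to minute 164.
minute 169 to minute 243 is disjoint → start new block.
minute 208 to minute 221 overlaps/touches minute 169 to minute 243 → extend to minute 169 to minute 243.
minute 216 to minute 235 overlaps/touches minute 169 to minute 243 → extend to minute 169 to minute 243.

minute 111 to minute 164, minute 169 to minute 243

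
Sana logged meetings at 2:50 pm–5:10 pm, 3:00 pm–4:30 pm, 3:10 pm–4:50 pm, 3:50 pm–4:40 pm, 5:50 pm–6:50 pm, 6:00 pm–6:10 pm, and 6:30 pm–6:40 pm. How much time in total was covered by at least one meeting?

Merged: 2:50 pm–5:10 pm, 5:50 pm–6:50 pm.
Lengths: 2 h 20 min + 1 h = 3 h 20 min.

3 h 20 min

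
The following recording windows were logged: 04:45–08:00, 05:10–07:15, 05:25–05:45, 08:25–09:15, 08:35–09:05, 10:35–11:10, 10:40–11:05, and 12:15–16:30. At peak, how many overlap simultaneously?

3

Walk the sorted start/end points keeping a running depth.
The depth first hits 3 at 05:25.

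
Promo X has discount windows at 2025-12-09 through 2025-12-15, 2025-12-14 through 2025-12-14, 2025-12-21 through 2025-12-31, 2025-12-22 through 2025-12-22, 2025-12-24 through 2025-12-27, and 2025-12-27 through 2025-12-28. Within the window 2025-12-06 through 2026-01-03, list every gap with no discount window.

Covered (merged): 2025-12-09 through 2025-12-15, 2025-12-21 through 2025-12-31.
Uncovered inside 2025-12-06 through 2026-01-03: 2025-12-06 through 2025-12-08, 2025-12-16 through 2025-12-20, 2026-01-01 through 2026-01-03.

2025-12-06 through 2025-12-08, 2025-12-16 through 2025-12-20, 2026-01-01 through 2026-01-03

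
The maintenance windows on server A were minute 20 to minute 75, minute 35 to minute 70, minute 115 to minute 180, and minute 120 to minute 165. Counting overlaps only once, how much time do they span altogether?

Merged: minute 20 to minute 75, minute 115 to minute 180.
Lengths: 55 minutes + 65 minutes = 120 minutes.

120 minutes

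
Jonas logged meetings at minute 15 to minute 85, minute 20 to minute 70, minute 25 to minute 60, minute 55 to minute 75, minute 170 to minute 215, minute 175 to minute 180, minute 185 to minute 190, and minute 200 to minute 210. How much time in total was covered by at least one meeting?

115 minutes

Merged: minute 15 to minute 85, minute 170 to minute 215.
Lengths: 70 minutes + 45 minutes = 115 minutes.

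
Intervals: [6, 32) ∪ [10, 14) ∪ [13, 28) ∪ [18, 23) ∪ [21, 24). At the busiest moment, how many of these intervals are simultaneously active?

Walk the sorted start/end points keeping a running depth.
The depth first hits 4 at 21.

4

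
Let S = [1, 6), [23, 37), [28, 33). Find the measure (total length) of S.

Merged: [1, 6), [23, 37).
Lengths: 5 + 14 = 19.

19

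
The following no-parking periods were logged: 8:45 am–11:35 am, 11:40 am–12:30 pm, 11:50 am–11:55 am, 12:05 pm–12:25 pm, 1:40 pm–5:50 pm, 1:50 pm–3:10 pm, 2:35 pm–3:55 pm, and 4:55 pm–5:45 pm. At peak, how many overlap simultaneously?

Walk the sorted start/end points keeping a running depth.
The depth first hits 3 at 2:35 pm.

3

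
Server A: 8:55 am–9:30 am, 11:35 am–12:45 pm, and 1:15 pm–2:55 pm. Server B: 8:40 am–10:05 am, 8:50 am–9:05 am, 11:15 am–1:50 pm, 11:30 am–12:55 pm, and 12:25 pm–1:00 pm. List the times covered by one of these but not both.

8:40 am–8:55 am, 9:30 am–10:05 am, 11:15 am–11:35 am, 12:45 pm–1:15 pm, 1:50 pm–2:55 pm

Merge the second list: 8:40 am–10:05 am, 11:15 am–1:50 pm.
A \ B = 1:50 pm–2:55 pm.
B \ A = 8:40 am–8:55 am, 9:30 am–10:05 am, 11:15 am–11:35 am, 12:45 pm–1:15 pm.
Union of the two gives the symmetric difference.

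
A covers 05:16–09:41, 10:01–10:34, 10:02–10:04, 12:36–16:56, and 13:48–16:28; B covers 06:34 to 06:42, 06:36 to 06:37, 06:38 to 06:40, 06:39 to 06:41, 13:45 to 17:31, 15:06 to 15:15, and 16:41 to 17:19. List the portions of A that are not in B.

Merge the first list: 05:16–09:41, 10:01–10:34, 12:36–16:56.
Merge the second list: 06:34–06:42, 13:45–17:31.
05:16–09:41 \ B = 05:16–06:34, 06:42–09:41.
10:01–10:34: nothing removed.
12:36–16:56 \ B = 12:36–13:45.

05:16–06:34, 06:42–09:41, 10:01–10:34, 12:36–13:45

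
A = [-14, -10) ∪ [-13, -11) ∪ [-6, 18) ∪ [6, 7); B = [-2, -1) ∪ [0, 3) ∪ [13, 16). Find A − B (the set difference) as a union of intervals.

Merge the first list: [-14, -10), [-6, 18).
[-14, -10): nothing removed.
[-6, 18) \ B = [-6, -2), [-1, 0), [3, 13), [16, 18).

[-14, -10) ∪ [-6, -2) ∪ [-1, 0) ∪ [3, 13) ∪ [16, 18)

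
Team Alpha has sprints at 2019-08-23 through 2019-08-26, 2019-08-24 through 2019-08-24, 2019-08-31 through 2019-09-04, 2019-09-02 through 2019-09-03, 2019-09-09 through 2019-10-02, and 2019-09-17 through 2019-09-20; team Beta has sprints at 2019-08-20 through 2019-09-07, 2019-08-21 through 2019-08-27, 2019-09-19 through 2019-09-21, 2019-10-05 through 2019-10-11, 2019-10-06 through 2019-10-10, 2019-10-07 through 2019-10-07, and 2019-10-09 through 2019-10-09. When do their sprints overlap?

A, merged: 2019-08-23 through 2019-08-26, 2019-08-31 through 2019-09-04, 2019-09-09 through 2019-10-02.
B, merged: 2019-08-20 through 2019-09-07, 2019-09-19 through 2019-09-21, 2019-10-05 through 2019-10-11.
2019-08-23 through 2019-08-26 meets the second set on 2019-08-23 through 2019-08-26.
2019-08-31 through 2019-09-04 meets the second set on 2019-08-31 through 2019-09-04.
2019-09-09 through 2019-10-02 meets the second set on 2019-09-19 through 2019-09-21.

2019-08-23 through 2019-08-26, 2019-08-31 through 2019-09-04, 2019-09-19 through 2019-09-21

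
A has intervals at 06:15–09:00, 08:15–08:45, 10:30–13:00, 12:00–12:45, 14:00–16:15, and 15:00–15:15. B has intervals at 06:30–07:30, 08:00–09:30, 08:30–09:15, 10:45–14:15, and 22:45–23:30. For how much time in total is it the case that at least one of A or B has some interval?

9 h 45 min

First set merges to 06:15-09:00, 10:30-13:00, 14:00-16:15.
Second set merges to 06:30-07:30, 08:00-09:30, 10:45-14:15, 22:45-23:30.
A ∪ B = 06:15-09:30, 10:30-16:15, 22:45-23:30.
Total: 3 h 15 min + 5 h 45 min + 45 min = 9 h 45 min.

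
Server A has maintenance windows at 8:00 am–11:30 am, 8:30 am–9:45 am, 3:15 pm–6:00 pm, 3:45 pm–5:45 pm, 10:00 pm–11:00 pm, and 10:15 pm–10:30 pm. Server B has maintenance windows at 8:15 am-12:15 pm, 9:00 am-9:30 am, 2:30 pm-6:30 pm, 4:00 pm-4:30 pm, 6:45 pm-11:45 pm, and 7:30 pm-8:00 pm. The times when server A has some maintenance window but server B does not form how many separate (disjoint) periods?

1

A, merged: 8:00 am–11:30 am, 3:15 pm–6:00 pm, 10:00 pm–11:00 pm.
B, merged: 8:15 am–12:15 pm, 2:30 pm–6:30 pm, 6:45 pm–11:45 pm.
A \ B = 8:00 am–8:15 am.
That is 1 disjoint piece.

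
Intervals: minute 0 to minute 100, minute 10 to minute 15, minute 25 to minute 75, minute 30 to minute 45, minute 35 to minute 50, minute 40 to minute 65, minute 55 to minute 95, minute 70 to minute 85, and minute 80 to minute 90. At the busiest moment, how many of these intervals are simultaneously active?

5

At minute 40, 5 of the intervals are simultaneously active.
No point has more.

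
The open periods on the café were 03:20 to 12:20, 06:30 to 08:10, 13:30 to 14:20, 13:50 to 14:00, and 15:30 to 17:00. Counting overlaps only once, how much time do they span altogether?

Merged: 03:20–12:20, 13:30–14:20, 15:30–17:00.
Lengths: 9 h + 50 min + 1 h 30 min = 11 h 20 min.

11 h 20 min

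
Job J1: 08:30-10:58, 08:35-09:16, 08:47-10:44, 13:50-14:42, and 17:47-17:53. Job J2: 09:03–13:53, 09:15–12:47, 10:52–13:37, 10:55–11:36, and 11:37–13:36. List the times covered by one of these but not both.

First set merges to 08:30-10:58, 13:50-14:42, 17:47-17:53.
Second set merges to 09:03-13:53.
Only in the first: 08:30-09:03, 13:53-14:42, 17:47-17:53.
Only in the second: 10:58-13:50.
Together these are the periods covered by exactly one.

08:30-09:03, 10:58-13:50, 13:53-14:42, 17:47-17:53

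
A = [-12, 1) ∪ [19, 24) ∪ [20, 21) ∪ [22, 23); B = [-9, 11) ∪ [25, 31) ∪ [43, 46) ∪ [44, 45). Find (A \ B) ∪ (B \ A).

First set merges to [-12, 1), [19, 24).
Second set merges to [-9, 11), [25, 31), [43, 46).
Only in the first: [-12, -9), [19, 24).
Only in the second: [1, 11), [25, 31), [43, 46).
Together these are the periods covered by exactly one.

[-12, -9) ∪ [1, 11) ∪ [19, 24) ∪ [25, 31) ∪ [43, 46)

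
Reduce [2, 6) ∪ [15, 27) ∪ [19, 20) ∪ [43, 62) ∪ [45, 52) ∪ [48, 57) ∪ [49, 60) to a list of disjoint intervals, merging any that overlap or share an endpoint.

[15, 27) is disjoint → start new block.
[19, 20) overlaps/touches [15, 27) → extend to [15, 27).
[43, 62) is disjoint → start new block.
[45, 52) overlaps/touches [43, 62) → extend to [43, 62).
[48, 57) overlaps/touches [43, 62) → extend to [43, 62).
[49, 60) overlaps/touches [43, 62) → extend to [43, 62).

[2, 6) ∪ [15, 27) ∪ [43, 62)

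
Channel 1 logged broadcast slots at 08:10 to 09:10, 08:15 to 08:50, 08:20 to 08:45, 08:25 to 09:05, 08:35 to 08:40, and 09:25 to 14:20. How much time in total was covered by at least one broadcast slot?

5 h 55 min

Merged: 08:10–09:10, 09:25–14:20.
Lengths: 1 h + 4 h 55 min = 5 h 55 min.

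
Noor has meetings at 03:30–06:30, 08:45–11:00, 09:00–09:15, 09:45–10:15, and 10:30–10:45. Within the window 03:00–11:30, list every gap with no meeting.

After merging, the occupied span is 03:30-06:30, 08:45-11:00.
Complement within 03:00-11:30: 03:00-03:30, 06:30-08:45, 11:00-11:30.

03:00-03:30, 06:30-08:45, 11:00-11:30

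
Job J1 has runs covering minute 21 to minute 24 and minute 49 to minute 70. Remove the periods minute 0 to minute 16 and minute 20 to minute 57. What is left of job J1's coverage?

minute 21 to minute 24 lies entirely inside B → drops out.
minute 49 to minute 70 with B removed leaves minute 57 to minute 70.

minute 57 to minute 70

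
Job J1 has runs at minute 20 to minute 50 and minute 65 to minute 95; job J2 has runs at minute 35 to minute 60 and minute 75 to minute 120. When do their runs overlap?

minute 35 to minute 50, minute 75 to minute 95

minute 20 to minute 50 ∩ B → minute 35 to minute 50.
minute 65 to minute 95 ∩ B → minute 75 to minute 95.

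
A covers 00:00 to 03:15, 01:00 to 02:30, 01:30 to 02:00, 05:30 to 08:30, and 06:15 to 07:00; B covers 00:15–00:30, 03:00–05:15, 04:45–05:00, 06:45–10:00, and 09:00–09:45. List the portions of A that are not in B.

00:00-00:15, 00:30-03:00, 05:30-06:45

Merge the first list: 00:00-03:15, 05:30-08:30.
Merge the second list: 00:15-00:30, 03:00-05:15, 06:45-10:00.
00:00-03:15 \ B = 00:00-00:15, 00:30-03:00.
05:30-08:30 \ B = 05:30-06:45.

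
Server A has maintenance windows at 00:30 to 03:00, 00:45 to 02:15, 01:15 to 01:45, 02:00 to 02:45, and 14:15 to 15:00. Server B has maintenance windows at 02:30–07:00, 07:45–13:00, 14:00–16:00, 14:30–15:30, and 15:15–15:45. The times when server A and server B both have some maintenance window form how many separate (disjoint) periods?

A, merged: 00:30–03:00, 14:15–15:00.
B, merged: 02:30–07:00, 07:45–13:00, 14:00–16:00.
A ∩ B = 02:30–03:00, 14:15–15:00.
That is 2 disjoint pieces.

2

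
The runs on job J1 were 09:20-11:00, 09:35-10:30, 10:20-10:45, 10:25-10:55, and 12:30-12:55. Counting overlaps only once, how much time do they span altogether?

Merged: 09:20–11:00, 12:30–12:55.
Lengths: 1 h 40 min + 25 min = 2 h 5 min.

2 h 5 min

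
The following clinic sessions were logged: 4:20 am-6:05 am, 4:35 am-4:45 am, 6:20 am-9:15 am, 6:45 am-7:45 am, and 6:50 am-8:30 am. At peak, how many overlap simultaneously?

3

At 6:50 am, 3 of the intervals are simultaneously active.
No point has more.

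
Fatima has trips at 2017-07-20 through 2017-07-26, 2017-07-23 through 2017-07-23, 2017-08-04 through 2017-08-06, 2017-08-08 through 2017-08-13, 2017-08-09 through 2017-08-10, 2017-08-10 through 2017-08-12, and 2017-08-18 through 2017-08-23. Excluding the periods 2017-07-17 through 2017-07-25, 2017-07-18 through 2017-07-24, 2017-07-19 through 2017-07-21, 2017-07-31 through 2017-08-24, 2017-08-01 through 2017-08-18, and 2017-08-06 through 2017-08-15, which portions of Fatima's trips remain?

A, merged: 2017-07-20 through 2017-07-26, 2017-08-04 through 2017-08-06, 2017-08-08 through 2017-08-13, 2017-08-18 through 2017-08-23.
B, merged: 2017-07-17 through 2017-07-25, 2017-07-31 through 2017-08-24.
2017-07-20 through 2017-07-26 \ B = 2017-07-26 through 2017-07-26.
2017-08-04 through 2017-08-06: entirely removed.
2017-08-08 through 2017-08-13: entirely removed.
2017-08-18 through 2017-08-23: entirely removed.

2017-07-26 through 2017-07-26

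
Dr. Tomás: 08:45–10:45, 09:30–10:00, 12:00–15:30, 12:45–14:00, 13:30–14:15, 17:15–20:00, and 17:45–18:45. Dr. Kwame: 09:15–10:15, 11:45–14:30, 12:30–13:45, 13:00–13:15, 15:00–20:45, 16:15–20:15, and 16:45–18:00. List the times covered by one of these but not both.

First set merges to 08:45–10:45, 12:00–15:30, 17:15–20:00.
Second set merges to 09:15–10:15, 11:45–14:30, 15:00–20:45.
A \ B = 08:45–09:15, 10:15–10:45, 14:30–15:00.
B \ A = 11:45–12:00, 15:30–17:15, 20:00–20:45.
Union of the two gives the symmetric difference.

08:45–09:15, 10:15–10:45, 11:45–12:00, 14:30–15:00, 15:30–17:15, 20:00–20:45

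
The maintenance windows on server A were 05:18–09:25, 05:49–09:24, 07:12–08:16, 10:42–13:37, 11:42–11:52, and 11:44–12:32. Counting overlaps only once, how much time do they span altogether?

Merged: 05:18–09:25, 10:42–13:37.
Lengths: 4 h 7 min + 2 h 55 min = 7 h 2 min.

7 h 2 min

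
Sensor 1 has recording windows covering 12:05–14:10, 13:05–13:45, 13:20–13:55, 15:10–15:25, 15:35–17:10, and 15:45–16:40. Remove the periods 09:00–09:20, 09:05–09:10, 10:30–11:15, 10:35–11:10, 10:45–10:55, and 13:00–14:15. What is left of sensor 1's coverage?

A, merged: 12:05–14:10, 15:10–15:25, 15:35–17:10.
B, merged: 09:00–09:20, 10:30–11:15, 13:00–14:15.
12:05–14:10 \ B = 12:05–13:00.
15:10–15:25: nothing removed.
15:35–17:10: nothing removed.

12:05–13:00, 15:10–15:25, 15:35–17:10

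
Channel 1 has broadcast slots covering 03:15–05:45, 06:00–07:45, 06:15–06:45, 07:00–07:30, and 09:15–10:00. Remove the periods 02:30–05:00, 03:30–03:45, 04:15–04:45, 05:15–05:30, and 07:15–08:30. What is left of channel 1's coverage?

05:00–05:15, 05:30–05:45, 06:00–07:15, 09:15–10:00

Merge the first list: 03:15–05:45, 06:00–07:45, 09:15–10:00.
Merge the second list: 02:30–05:00, 05:15–05:30, 07:15–08:30.
03:15–05:45 with B removed leaves 05:00–05:15, 05:30–05:45.
06:00–07:45 with B removed leaves 06:00–07:15.
09:15–10:00 is untouched.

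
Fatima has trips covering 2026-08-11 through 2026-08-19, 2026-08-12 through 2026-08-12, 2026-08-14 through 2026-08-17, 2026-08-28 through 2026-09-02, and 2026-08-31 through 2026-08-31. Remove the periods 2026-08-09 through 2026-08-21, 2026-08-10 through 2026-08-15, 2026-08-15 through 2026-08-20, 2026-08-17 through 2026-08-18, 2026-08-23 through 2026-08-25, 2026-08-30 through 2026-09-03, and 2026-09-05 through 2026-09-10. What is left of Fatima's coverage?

2026-08-28 through 2026-08-29

A, merged: 2026-08-11 through 2026-08-19, 2026-08-28 through 2026-09-02.
B, merged: 2026-08-09 through 2026-08-21, 2026-08-23 through 2026-08-25, 2026-08-30 through 2026-09-03, 2026-09-05 through 2026-09-10.
2026-08-11 through 2026-08-19 lies entirely inside B → drops out.
2026-08-28 through 2026-09-02 with B removed leaves 2026-08-28 through 2026-08-29.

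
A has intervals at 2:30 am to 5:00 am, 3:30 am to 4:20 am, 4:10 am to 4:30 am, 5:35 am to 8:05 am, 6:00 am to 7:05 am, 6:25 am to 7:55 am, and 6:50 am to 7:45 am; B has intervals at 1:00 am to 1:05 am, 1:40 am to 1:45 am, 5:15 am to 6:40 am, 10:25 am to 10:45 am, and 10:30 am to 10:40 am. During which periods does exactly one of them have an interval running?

First set merges to 2:30 am–5:00 am, 5:35 am–8:05 am.
Second set merges to 1:00 am–1:05 am, 1:40 am–1:45 am, 5:15 am–6:40 am, 10:25 am–10:45 am.
A but not B: 2:30 am–5:00 am, 6:40 am–8:05 am.
B but not A: 1:00 am–1:05 am, 1:40 am–1:45 am, 5:15 am–5:35 am, 10:25 am–10:45 am.
Combining gives A △ B.

1:00 am–1:05 am, 1:40 am–1:45 am, 2:30 am–5:00 am, 5:15 am–5:35 am, 6:40 am–8:05 am, 10:25 am–10:45 am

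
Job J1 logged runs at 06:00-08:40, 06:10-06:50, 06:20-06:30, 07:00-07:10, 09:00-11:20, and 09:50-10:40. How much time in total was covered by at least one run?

Merged: 06:00–08:40, 09:00–11:20.
Lengths: 2 h 40 min + 2 h 20 min = 5 h.

5 h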